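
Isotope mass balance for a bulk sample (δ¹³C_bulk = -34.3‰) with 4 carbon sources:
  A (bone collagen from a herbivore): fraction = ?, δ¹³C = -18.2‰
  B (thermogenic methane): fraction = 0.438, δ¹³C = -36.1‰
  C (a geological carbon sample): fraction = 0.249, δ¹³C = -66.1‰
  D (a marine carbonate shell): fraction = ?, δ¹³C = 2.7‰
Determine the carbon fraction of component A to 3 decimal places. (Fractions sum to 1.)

Let f_A and f_D be the unknown fractions; fractions sum to 1 so f_A + f_D = 0.313.
Mass balance: Σ fᵢ·δᵢ = δ_bulk ⇒ f_A·(-18.2) + f_D·(2.7) = -34.3 − (-32.271) = -2.029
Substitute f_D = 0.313 − f_A:
f_A·(-18.2 − 2.7) = -2.029 − 0.313×(2.7) = -2.874
f_A = -2.874 / -20.9 = 0.1375

0.138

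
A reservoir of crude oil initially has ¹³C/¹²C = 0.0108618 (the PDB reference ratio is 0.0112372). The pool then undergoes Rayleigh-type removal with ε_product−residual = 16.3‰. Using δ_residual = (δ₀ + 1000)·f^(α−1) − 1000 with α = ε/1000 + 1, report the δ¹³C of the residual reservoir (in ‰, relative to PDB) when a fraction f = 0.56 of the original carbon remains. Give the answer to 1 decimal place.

δ₀ = (0.0108618/0.0112372 − 1)×1000 = (0.966593 − 1)×1000 = -33.407‰
α − 1 = ε/1000 = 0.0163
f^(α−1) = 0.56^(0.0163) = 0.990593
δ_res = (-33.407 + 1000) × 0.990593 − 1000 = 957.501 − 1000 = -42.50‰

-42.5‰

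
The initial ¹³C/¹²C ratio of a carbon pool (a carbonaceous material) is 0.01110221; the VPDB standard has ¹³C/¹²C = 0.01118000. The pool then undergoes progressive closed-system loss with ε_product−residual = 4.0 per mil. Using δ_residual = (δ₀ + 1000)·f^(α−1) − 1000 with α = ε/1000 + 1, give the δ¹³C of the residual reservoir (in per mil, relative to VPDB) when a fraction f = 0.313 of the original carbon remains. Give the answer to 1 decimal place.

-11.6 per mil

δ₀ = (0.01110221/0.01118000 − 1)×1000 = (0.993042 − 1)×1000 = -6.958 per mil
α − 1 = ε/1000 = 0.0040
f^(α−1) = 0.313^(0.0040) = 0.995365
δ_res = (-6.958 + 1000) × 0.995365 − 1000 = 988.439 − 1000 = -11.56 per mil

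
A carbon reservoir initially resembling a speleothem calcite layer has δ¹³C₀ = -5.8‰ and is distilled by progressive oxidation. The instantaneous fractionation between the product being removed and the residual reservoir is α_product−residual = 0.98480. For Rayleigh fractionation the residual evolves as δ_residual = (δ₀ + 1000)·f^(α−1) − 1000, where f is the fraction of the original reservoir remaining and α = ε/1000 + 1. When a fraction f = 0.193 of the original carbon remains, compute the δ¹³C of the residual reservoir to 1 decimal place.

19.4‰

Rayleigh residual: δ_res = (δ₀ + 1000)·f^(α−1) − 1000
α − 1 = -0.01520
f^(α−1) = 0.193^(-0.01520) = 1.025320
δ_res = (-5.8 + 1000) × 1.025320 − 1000 = 1019.373 − 1000 = 19.37‰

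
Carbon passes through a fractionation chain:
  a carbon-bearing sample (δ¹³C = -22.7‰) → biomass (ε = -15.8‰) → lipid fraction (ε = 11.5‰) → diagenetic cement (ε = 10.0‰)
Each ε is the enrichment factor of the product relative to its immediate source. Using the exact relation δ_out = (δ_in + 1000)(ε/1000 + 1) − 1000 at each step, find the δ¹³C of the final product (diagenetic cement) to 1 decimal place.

step 1: δ = (-22.70 + 1000)·(-15.8/1000 + 1) − 1000 = -38.14‰
step 2: δ = (-38.14 + 1000)·(11.5/1000 + 1) − 1000 = -27.08‰
step 3: δ = (-27.08 + 1000)·(10.0/1000 + 1) − 1000 = -17.35‰

-17.4‰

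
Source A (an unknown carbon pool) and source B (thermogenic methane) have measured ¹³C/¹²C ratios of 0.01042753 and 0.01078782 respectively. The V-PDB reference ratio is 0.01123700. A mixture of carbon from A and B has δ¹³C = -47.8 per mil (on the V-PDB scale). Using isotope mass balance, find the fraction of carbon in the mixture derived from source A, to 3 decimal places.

0.244

δ_A = (0.01042753/0.01123700 − 1)×1000 = (0.927964 − 1)×1000 = -72.036 per mil
δ_B = (0.01078782/0.01123700 − 1)×1000 = (0.960027 − 1)×1000 = -39.973 per mil
f_A = (δ_mix − δ_B)/(δ_A − δ_B) = (-47.8 − (-39.973))/(-72.036 − (-39.973))
f_A = -7.827 / -32.063 = 0.2441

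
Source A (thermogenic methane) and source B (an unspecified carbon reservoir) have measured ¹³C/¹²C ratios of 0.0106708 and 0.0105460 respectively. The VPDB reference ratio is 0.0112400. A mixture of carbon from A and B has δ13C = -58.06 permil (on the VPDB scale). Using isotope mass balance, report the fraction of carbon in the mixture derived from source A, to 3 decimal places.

δ_A = (0.0106708/0.0112400 − 1)×1000 = (0.949359 − 1)×1000 = -50.641 permil
δ_B = (0.0105460/0.0112400 − 1)×1000 = (0.938256 − 1)×1000 = -61.744 permil
f_A = (δ_mix − δ_B)/(δ_A − δ_B) = (-58.06 − (-61.744))/(-50.641 − (-61.744))
f_A = 3.684 / 11.103 = 0.3318

0.332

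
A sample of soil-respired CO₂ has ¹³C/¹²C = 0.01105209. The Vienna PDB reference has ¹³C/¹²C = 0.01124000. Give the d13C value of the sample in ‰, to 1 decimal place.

d13C = (R_sample / R_standard − 1) × 1000
R_sample / R_standard = 0.01105209 / 0.01124000 = 0.983282
d13C = (0.983282 − 1) × 1000 = -16.72‰

-16.7‰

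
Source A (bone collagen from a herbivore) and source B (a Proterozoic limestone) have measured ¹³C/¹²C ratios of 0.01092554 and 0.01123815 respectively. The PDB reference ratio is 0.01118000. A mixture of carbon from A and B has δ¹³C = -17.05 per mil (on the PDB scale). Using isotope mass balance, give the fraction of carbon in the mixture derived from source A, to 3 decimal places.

0.796

δ_A = (0.01092554/0.01118000 − 1)×1000 = (0.977240 − 1)×1000 = -22.760 per mil
δ_B = (0.01123815/0.01118000 − 1)×1000 = (1.005201 − 1)×1000 = 5.201 per mil
f_A = (δ_mix − δ_B)/(δ_A − δ_B) = (-17.05 − (5.201))/(-22.760 − (5.201))
f_A = -22.251 / -27.962 = 0.7958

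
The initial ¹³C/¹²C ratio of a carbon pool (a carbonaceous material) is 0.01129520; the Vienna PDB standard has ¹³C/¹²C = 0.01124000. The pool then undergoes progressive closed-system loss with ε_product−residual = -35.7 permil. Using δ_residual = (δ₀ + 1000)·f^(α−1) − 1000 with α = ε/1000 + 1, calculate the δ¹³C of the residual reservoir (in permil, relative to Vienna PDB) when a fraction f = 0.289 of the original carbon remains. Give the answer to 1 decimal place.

50.4 permil

δ₀ = (0.01129520/0.01124000 − 1)×1000 = (1.004911 − 1)×1000 = 4.911 permil
α − 1 = ε/1000 = -0.0357
f^(α−1) = 0.289^(-0.0357) = 1.045312
δ_res = (4.911 + 1000) × 1.045312 − 1000 = 1050.446 − 1000 = 50.45 permil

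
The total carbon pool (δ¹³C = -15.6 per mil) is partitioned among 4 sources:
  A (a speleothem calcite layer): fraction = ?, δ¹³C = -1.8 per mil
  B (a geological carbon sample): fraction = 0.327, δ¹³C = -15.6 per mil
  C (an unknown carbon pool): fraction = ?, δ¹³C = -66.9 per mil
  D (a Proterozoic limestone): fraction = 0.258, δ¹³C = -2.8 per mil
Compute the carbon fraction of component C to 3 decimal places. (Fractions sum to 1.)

Let f_C and f_A be the unknown fractions; fractions sum to 1 so f_C + f_A = 0.415.
Mass balance: Σ fᵢ·δᵢ = δ_bulk ⇒ f_C·(-66.9) + f_A·(-1.8) = -15.6 − (-5.824) = -9.776
Substitute f_A = 0.415 − f_C:
f_C·(-66.9 − -1.8) = -9.776 − 0.415×(-1.8) = -9.029
f_C = -9.029 / -65.1 = 0.1387

0.139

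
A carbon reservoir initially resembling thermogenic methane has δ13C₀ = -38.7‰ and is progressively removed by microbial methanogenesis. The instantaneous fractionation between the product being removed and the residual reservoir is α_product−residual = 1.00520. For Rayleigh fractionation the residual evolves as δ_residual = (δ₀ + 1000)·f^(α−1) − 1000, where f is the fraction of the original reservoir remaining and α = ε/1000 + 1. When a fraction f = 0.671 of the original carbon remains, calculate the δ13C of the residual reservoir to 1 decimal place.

Rayleigh residual: δ_res = (δ₀ + 1000)·f^(α−1) − 1000
α − 1 = 0.00520
f^(α−1) = 0.671^(0.00520) = 0.997927
δ_res = (-38.7 + 1000) × 0.997927 − 1000 = 959.308 − 1000 = -40.69‰

-40.7‰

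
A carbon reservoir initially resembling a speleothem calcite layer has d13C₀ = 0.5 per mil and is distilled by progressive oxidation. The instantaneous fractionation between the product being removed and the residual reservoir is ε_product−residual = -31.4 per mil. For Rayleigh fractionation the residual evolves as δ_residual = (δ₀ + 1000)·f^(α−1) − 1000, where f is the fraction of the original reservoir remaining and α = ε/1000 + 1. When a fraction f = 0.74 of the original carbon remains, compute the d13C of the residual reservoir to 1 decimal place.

10.0 per mil

Rayleigh residual: δ_res = (δ₀ + 1000)·f^(α−1) − 1000
α = ε/1000 + 1 = 0.96860, so α − 1 = -0.03140
f^(α−1) = 0.74^(-0.03140) = 1.009500
δ_res = (0.5 + 1000) × 1.009500 − 1000 = 1010.004 − 1000 = 10.00 per mil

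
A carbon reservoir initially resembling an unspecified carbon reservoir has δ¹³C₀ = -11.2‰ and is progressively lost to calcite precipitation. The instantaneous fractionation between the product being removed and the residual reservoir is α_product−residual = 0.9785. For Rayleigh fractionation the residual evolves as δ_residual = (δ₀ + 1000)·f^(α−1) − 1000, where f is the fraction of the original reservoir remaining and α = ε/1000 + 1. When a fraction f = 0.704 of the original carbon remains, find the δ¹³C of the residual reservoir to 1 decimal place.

Rayleigh residual: δ_res = (δ₀ + 1000)·f^(α−1) − 1000
α − 1 = -0.02150
f^(α−1) = 0.704^(-0.02150) = 1.007575
δ_res = (-11.2 + 1000) × 1.007575 − 1000 = 996.290 − 1000 = -3.71‰

-3.7‰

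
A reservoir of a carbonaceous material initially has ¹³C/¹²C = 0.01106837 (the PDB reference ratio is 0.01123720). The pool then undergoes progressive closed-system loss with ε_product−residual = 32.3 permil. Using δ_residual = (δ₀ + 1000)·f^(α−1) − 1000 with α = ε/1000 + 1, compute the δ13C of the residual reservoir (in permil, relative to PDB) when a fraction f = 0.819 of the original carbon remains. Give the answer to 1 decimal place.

δ₀ = (0.01106837/0.01123720 − 1)×1000 = (0.984976 − 1)×1000 = -15.024 permil
α − 1 = ε/1000 = 0.0323
f^(α−1) = 0.819^(0.0323) = 0.993571
δ_res = (-15.024 + 1000) × 0.993571 − 1000 = 978.644 − 1000 = -21.36 permil

-21.4 permil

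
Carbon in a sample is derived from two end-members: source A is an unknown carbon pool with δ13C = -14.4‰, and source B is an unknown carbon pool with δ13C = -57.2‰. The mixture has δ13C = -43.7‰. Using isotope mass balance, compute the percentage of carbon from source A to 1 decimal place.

δ_mix = f_A·δ_A + (1 − f_A)·δ_B  ⇒  f_A = (δ_mix − δ_B)/(δ_A − δ_B)
f_A = (-43.7 − (-57.2)) / (-14.4 − (-57.2))
f_A = 13.5 / 42.8 = 0.3154

31.5%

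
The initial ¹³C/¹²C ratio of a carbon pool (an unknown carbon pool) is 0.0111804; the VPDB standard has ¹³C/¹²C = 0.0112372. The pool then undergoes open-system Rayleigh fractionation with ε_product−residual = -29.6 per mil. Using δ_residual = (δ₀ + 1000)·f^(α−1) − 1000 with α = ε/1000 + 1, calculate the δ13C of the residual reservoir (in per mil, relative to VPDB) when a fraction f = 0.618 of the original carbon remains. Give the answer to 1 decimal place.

δ₀ = (0.0111804/0.0112372 − 1)×1000 = (0.994945 − 1)×1000 = -5.055 per mil
α − 1 = ε/1000 = -0.0296
f^(α−1) = 0.618^(-0.0296) = 1.014347
δ_res = (-5.055 + 1000) × 1.014347 − 1000 = 1009.220 − 1000 = 9.22 per mil

9.2 per mil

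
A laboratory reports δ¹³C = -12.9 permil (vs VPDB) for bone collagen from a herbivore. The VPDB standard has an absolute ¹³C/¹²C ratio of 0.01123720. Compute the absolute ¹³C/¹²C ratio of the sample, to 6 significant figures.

0.0110922

R_sample = R_standard × (δ¹³C/1000 + 1)
R_sample = 0.01123720 × (-12.9/1000 + 1) = 0.01123720 × 0.987100
R_sample = 0.0110922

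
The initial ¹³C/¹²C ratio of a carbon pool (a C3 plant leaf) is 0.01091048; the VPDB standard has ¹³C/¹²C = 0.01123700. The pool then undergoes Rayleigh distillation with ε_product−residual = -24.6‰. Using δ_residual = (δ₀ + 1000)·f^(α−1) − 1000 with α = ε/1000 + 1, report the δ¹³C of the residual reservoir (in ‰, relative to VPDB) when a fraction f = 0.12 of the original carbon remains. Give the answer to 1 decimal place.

δ₀ = (0.01091048/0.01123700 − 1)×1000 = (0.970942 − 1)×1000 = -29.058‰
α − 1 = ε/1000 = -0.0246
f^(α−1) = 0.12^(-0.0246) = 1.053543
δ_res = (-29.058 + 1000) × 1.053543 − 1000 = 1022.929 − 1000 = 22.93‰

22.9‰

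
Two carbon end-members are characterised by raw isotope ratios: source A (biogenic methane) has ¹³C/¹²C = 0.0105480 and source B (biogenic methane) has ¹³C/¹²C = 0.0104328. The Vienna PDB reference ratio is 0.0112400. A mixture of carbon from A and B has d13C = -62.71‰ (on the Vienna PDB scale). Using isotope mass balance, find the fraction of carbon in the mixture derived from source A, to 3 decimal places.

0.888

δ_A = (0.0105480/0.0112400 − 1)×1000 = (0.938434 − 1)×1000 = -61.566‰
δ_B = (0.0104328/0.0112400 − 1)×1000 = (0.928185 − 1)×1000 = -71.815‰
f_A = (δ_mix − δ_B)/(δ_A − δ_B) = (-62.71 − (-71.815))/(-61.566 − (-71.815))
f_A = 9.105 / 10.249 = 0.8884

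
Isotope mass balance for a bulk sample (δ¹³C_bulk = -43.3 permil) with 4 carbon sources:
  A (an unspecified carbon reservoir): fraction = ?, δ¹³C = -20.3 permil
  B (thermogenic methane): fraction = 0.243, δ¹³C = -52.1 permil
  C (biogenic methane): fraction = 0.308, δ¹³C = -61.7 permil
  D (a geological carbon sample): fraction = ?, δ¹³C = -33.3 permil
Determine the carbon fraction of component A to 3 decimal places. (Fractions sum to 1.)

0.255

Let f_A and f_D be the unknown fractions; fractions sum to 1 so f_A + f_D = 0.449.
Mass balance: Σ fᵢ·δᵢ = δ_bulk ⇒ f_A·(-20.3) + f_D·(-33.3) = -43.3 − (-31.664) = -11.636
Substitute f_D = 0.449 − f_A:
f_A·(-20.3 − -33.3) = -11.636 − 0.449×(-33.3) = 3.316
f_A = 3.316 / 13.0 = 0.2550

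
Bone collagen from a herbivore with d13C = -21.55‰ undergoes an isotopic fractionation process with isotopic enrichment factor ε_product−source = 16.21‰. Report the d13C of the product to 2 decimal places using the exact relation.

Exactly, δ_product = (δ_source + 1000)·(ε/1000 + 1) − 1000.
δ_product = (-21.55 + 1000) × (16.21/1000 + 1) − 1000
δ_product = -5.689‰

-5.69‰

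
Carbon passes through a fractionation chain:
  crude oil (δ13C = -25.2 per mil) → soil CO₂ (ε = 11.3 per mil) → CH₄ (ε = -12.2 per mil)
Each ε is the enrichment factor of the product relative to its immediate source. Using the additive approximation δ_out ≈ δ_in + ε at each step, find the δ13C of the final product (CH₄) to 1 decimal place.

-26.1 per mil

step 1: δ ≈ -25.2 + (11.3) = -13.9 per mil
step 2: δ ≈ -13.9 + (-12.2) = -26.1 per mil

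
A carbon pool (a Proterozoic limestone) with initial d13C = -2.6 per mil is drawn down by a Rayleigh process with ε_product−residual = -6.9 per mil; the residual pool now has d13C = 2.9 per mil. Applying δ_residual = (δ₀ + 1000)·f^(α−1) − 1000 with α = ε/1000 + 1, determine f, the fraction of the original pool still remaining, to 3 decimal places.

0.451

α − 1 = ε/1000 = -0.0069
(δ_res + 1000)/(δ₀ + 1000) = (2.9 + 1000)/(-2.6 + 1000) = 1002.9/997.4 = 1.005514
f = 1.005514^(1/-0.0069) = exp(ln(1.005514)/-0.0069) = exp(0.00550/-0.0069)
f = exp(-0.7970) = 0.4507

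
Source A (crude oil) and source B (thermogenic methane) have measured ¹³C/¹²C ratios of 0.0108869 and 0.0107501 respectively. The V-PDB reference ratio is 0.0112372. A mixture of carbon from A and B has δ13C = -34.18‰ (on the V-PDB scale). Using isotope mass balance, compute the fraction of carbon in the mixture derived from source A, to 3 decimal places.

δ_A = (0.0108869/0.0112372 − 1)×1000 = (0.968827 − 1)×1000 = -31.173‰
δ_B = (0.0107501/0.0112372 − 1)×1000 = (0.956653 − 1)×1000 = -43.347‰
f_A = (δ_mix − δ_B)/(δ_A − δ_B) = (-34.18 − (-43.347))/(-31.173 − (-43.347))
f_A = 9.167 / 12.174 = 0.7530

0.753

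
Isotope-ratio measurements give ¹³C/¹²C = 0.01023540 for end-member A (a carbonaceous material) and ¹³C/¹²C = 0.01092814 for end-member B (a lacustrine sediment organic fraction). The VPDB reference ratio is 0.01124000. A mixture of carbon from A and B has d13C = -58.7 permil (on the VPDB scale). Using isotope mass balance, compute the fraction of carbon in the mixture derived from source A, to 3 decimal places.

δ_A = (0.01023540/0.01124000 − 1)×1000 = (0.910623 − 1)×1000 = -89.377 permil
δ_B = (0.01092814/0.01124000 − 1)×1000 = (0.972254 − 1)×1000 = -27.746 permil
f_A = (δ_mix − δ_B)/(δ_A − δ_B) = (-58.7 − (-27.746))/(-89.377 − (-27.746))
f_A = -30.954 / -61.632 = 0.5022

0.502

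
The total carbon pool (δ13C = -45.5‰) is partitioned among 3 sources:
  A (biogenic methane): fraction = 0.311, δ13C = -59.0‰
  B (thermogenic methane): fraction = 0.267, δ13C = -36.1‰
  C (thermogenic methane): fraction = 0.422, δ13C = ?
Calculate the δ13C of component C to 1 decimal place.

-41.5‰

Isotope mass balance: δ_bulk = Σ fᵢ·δᵢ.
-45.5 = 0.311×(-59.0) + 0.267×(-36.1) + 0.422×δ_C
0.422·δ_C = -45.5 − (-27.988) = -17.512
δ_C = -17.512 / 0.422 = -41.50‰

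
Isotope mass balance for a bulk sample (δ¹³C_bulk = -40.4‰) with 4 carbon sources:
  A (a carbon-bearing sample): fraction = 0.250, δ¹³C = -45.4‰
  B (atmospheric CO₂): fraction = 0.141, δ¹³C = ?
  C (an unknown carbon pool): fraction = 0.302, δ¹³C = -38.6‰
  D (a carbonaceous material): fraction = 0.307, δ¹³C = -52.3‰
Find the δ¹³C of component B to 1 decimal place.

Isotope mass balance: δ_bulk = Σ fᵢ·δᵢ.
-40.4 = 0.250×(-45.4) + 0.141×δ_B + 0.302×(-38.6) + 0.307×(-52.3)
0.141·δ_B = -40.4 − (-39.063) = -1.337
δ_B = -1.337 / 0.141 = -9.48‰

-9.5‰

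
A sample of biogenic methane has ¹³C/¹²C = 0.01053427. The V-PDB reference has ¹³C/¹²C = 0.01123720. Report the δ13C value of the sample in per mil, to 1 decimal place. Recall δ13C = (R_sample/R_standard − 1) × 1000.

δ13C = (R_sample / R_standard − 1) × 1000
R_sample / R_standard = 0.01053427 / 0.01123720 = 0.937446
δ13C = (0.937446 − 1) × 1000 = -62.55 per mil

-62.6 per mil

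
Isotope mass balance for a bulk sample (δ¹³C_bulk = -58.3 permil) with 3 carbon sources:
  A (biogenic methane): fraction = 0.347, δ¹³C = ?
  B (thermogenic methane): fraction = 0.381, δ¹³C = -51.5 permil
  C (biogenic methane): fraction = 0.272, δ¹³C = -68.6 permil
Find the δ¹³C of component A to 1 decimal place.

-57.7 permil

Isotope mass balance: δ_bulk = Σ fᵢ·δᵢ.
-58.3 = 0.347×δ_A + 0.381×(-51.5) + 0.272×(-68.6)
0.347·δ_A = -58.3 − (-38.281) = -20.019
δ_A = -20.019 / 0.347 = -57.69 permil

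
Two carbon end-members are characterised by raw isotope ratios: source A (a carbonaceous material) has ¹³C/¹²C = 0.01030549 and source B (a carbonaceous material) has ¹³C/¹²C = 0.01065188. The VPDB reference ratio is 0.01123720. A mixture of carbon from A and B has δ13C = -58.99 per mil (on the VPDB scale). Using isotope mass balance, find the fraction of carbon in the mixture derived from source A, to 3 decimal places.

δ_A = (0.01030549/0.01123720 − 1)×1000 = (0.917087 − 1)×1000 = -82.913 per mil
δ_B = (0.01065188/0.01123720 − 1)×1000 = (0.947912 − 1)×1000 = -52.088 per mil
f_A = (δ_mix − δ_B)/(δ_A − δ_B) = (-58.99 − (-52.088))/(-82.913 − (-52.088))
f_A = -6.902 / -30.825 = 0.2239

0.224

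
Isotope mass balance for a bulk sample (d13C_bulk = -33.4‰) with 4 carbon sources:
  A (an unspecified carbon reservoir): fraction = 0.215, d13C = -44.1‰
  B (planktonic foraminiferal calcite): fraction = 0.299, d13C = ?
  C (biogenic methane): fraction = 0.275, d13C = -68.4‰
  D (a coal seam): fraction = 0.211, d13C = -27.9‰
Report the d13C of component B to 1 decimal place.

2.6‰

Isotope mass balance: δ_bulk = Σ fᵢ·δᵢ.
-33.4 = 0.215×(-44.1) + 0.299×δ_B + 0.275×(-68.4) + 0.211×(-27.9)
0.299·δ_B = -33.4 − (-34.178) = 0.778
δ_B = 0.778 / 0.299 = 2.60‰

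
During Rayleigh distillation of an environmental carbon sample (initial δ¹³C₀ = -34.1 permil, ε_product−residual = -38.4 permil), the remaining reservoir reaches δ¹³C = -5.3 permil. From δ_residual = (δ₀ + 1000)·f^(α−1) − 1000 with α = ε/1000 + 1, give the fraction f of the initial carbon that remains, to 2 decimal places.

0.47

α − 1 = ε/1000 = -0.0384
(δ_res + 1000)/(δ₀ + 1000) = (-5.3 + 1000)/(-34.1 + 1000) = 994.7/965.9 = 1.029817
f = 1.029817^(1/-0.0384) = exp(ln(1.029817)/-0.0384) = exp(0.02938/-0.0384)
f = exp(-0.7651) = 0.4653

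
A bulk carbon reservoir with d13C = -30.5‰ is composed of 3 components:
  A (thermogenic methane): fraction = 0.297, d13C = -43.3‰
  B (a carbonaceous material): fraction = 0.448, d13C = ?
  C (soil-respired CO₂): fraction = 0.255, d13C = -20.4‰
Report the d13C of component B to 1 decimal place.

Isotope mass balance: δ_bulk = Σ fᵢ·δᵢ.
-30.5 = 0.297×(-43.3) + 0.448×δ_B + 0.255×(-20.4)
0.448·δ_B = -30.5 − (-18.062) = -12.438
δ_B = -12.438 / 0.448 = -27.76‰

-27.8‰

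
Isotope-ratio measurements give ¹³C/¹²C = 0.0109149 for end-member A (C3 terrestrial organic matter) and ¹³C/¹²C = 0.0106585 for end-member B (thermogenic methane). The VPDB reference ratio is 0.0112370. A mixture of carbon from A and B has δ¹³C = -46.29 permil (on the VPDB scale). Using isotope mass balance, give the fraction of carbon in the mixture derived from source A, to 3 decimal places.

0.228

δ_A = (0.0109149/0.0112370 − 1)×1000 = (0.971336 − 1)×1000 = -28.664 permil
δ_B = (0.0106585/0.0112370 − 1)×1000 = (0.948518 − 1)×1000 = -51.482 permil
f_A = (δ_mix − δ_B)/(δ_A − δ_B) = (-46.29 − (-51.482))/(-28.664 − (-51.482))
f_A = 5.192 / 22.817 = 0.2275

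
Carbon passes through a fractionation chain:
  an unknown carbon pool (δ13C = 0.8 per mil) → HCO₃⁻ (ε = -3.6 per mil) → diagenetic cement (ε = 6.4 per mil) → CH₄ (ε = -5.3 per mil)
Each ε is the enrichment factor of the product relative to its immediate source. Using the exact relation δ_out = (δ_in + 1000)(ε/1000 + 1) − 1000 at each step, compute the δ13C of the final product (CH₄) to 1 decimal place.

step 1: δ = (0.80 + 1000)·(-3.6/1000 + 1) − 1000 = -2.80 per mil
step 2: δ = (-2.80 + 1000)·(6.4/1000 + 1) − 1000 = 3.58 per mil
step 3: δ = (3.58 + 1000)·(-5.3/1000 + 1) − 1000 = -1.74 per mil

-1.7 per mil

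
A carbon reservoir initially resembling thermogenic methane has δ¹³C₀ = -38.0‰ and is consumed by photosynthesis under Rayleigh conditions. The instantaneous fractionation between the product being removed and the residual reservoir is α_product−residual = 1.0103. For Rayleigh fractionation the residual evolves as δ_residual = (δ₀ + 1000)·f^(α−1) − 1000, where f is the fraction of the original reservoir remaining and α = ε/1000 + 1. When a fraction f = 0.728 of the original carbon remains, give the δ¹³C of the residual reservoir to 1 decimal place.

-41.1‰

Rayleigh residual: δ_res = (δ₀ + 1000)·f^(α−1) − 1000
α − 1 = 0.01030
f^(α−1) = 0.728^(0.01030) = 0.996736
δ_res = (-38.0 + 1000) × 0.996736 − 1000 = 958.860 − 1000 = -41.14‰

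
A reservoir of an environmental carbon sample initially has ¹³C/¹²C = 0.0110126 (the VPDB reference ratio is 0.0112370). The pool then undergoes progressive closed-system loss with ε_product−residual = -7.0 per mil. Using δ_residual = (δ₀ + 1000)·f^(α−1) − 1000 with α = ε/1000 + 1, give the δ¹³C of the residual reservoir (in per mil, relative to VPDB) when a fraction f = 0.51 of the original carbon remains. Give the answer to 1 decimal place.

δ₀ = (0.0110126/0.0112370 − 1)×1000 = (0.980030 − 1)×1000 = -19.970 per mil
α − 1 = ε/1000 = -0.0070
f^(α−1) = 0.51^(-0.0070) = 1.004725
δ_res = (-19.970 + 1000) × 1.004725 − 1000 = 984.660 − 1000 = -15.34 per mil

-15.3 per mil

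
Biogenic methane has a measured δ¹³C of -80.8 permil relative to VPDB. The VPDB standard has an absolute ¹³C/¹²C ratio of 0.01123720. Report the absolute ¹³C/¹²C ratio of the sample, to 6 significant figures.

0.0103292

R_sample = R_standard × (δ¹³C/1000 + 1)
R_sample = 0.01123720 × (-80.8/1000 + 1) = 0.01123720 × 0.919200
R_sample = 0.0103292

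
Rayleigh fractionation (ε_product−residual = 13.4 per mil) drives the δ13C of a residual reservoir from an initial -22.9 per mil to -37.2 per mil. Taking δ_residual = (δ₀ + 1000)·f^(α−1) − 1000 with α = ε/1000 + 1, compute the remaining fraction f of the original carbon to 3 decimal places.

0.333

α − 1 = ε/1000 = 0.0134
(δ_res + 1000)/(δ₀ + 1000) = (-37.2 + 1000)/(-22.9 + 1000) = 962.8/977.1 = 0.985365
f = 0.985365^(1/0.0134) = exp(ln(0.985365)/0.0134) = exp(-0.01474/0.0134)
f = exp(-1.1002) = 0.3328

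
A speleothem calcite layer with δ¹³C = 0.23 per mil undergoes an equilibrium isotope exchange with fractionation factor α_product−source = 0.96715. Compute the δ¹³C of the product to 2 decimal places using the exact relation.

-32.63 per mil

δ_product = (δ_source + 1000)·α − 1000
δ_product = (0.23 + 1000) × 0.96715 − 1000
δ_product = 967.372 − 1000 = -32.628 per mil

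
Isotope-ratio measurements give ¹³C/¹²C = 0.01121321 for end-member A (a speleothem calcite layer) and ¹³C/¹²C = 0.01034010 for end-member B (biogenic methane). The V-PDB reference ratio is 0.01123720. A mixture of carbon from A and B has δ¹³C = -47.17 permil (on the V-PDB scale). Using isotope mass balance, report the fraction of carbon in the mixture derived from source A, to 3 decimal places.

δ_A = (0.01121321/0.01123720 − 1)×1000 = (0.997865 − 1)×1000 = -2.135 permil
δ_B = (0.01034010/0.01123720 − 1)×1000 = (0.920167 − 1)×1000 = -79.833 permil
f_A = (δ_mix − δ_B)/(δ_A − δ_B) = (-47.17 − (-79.833))/(-2.135 − (-79.833))
f_A = 32.663 / 77.698 = 0.4204

0.420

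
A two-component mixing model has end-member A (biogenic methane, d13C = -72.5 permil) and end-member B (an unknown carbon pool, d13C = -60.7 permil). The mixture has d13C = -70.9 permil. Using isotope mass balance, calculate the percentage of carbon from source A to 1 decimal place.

86.4%

δ_mix = f_A·δ_A + (1 − f_A)·δ_B  ⇒  f_A = (δ_mix − δ_B)/(δ_A − δ_B)
f_A = (-70.9 − (-60.7)) / (-72.5 − (-60.7))
f_A = -10.2 / -11.8 = 0.8644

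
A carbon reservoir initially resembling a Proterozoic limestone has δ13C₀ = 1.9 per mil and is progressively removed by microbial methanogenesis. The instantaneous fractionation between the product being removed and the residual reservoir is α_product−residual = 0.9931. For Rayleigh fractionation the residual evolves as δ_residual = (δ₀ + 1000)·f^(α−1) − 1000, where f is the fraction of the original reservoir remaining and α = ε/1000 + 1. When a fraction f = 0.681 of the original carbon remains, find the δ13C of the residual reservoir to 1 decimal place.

4.6 per mil

Rayleigh residual: δ_res = (δ₀ + 1000)·f^(α−1) − 1000
α − 1 = -0.00690
f^(α−1) = 0.681^(-0.00690) = 1.002654
δ_res = (1.9 + 1000) × 1.002654 − 1000 = 1004.559 − 1000 = 4.56 per mil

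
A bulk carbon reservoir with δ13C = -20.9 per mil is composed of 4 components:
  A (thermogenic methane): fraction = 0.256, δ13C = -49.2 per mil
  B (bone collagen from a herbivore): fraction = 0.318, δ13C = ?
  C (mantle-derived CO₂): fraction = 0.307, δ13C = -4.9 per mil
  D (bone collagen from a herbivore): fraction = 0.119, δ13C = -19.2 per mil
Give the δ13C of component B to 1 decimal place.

-14.2 per mil

Isotope mass balance: δ_bulk = Σ fᵢ·δᵢ.
-20.9 = 0.256×(-49.2) + 0.318×δ_B + 0.307×(-4.9) + 0.119×(-19.2)
0.318·δ_B = -20.9 − (-16.384) = -4.516
δ_B = -4.516 / 0.318 = -14.20 per mil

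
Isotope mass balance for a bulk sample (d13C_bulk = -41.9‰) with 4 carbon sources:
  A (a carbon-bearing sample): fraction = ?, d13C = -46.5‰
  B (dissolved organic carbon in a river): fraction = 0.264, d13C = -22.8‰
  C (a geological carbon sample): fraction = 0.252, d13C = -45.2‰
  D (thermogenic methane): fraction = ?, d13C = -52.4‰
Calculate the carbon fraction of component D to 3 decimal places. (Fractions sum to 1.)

Let f_D and f_A be the unknown fractions; fractions sum to 1 so f_D + f_A = 0.484.
Mass balance: Σ fᵢ·δᵢ = δ_bulk ⇒ f_D·(-52.4) + f_A·(-46.5) = -41.9 − (-17.410) = -24.490
Substitute f_A = 0.484 − f_D:
f_D·(-52.4 − -46.5) = -24.490 − 0.484×(-46.5) = -1.984
f_D = -1.984 / -5.9 = 0.3363

0.336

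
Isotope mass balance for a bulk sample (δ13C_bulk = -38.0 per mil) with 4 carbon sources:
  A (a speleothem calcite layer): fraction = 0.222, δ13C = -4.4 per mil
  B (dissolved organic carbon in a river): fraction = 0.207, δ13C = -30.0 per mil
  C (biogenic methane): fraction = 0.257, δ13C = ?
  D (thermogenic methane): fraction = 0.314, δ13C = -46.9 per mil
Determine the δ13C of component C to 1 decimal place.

-62.6 per mil

Isotope mass balance: δ_bulk = Σ fᵢ·δᵢ.
-38.0 = 0.222×(-4.4) + 0.207×(-30.0) + 0.257×δ_C + 0.314×(-46.9)
0.257·δ_C = -38.0 − (-21.913) = -16.087
δ_C = -16.087 / 0.257 = -62.59 per mil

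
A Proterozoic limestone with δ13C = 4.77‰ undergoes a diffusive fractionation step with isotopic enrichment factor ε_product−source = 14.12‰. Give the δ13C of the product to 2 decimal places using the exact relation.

To first order, δ_product ≈ δ_source + ε = 18.89‰.
Exactly, δ_product = (δ_source + 1000)·(ε/1000 + 1) − 1000.
δ_product = (4.77 + 1000) × (14.12/1000 + 1) − 1000
δ_product = 18.957‰

18.96‰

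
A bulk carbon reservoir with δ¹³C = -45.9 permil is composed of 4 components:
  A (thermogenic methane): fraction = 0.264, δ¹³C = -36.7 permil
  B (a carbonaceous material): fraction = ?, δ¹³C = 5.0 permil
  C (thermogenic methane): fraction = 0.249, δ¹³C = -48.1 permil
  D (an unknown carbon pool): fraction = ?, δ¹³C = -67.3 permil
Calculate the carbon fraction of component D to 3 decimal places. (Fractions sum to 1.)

0.369

Let f_D and f_B be the unknown fractions; fractions sum to 1 so f_D + f_B = 0.487.
Mass balance: Σ fᵢ·δᵢ = δ_bulk ⇒ f_D·(-67.3) + f_B·(5.0) = -45.9 − (-21.666) = -24.234
Substitute f_B = 0.487 − f_D:
f_D·(-67.3 − 5.0) = -24.234 − 0.487×(5.0) = -26.669
f_D = -26.669 / -72.3 = 0.3689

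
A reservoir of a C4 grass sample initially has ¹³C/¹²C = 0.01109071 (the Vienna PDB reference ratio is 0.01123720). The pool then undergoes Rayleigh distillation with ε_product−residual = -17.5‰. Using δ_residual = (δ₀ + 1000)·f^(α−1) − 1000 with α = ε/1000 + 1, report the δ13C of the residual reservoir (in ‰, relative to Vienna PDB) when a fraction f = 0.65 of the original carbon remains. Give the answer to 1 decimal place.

δ₀ = (0.01109071/0.01123720 − 1)×1000 = (0.986964 − 1)×1000 = -13.036‰
α − 1 = ε/1000 = -0.0175
f^(α−1) = 0.65^(-0.0175) = 1.007567
δ_res = (-13.036 + 1000) × 1.007567 − 1000 = 994.432 − 1000 = -5.57‰

-5.6‰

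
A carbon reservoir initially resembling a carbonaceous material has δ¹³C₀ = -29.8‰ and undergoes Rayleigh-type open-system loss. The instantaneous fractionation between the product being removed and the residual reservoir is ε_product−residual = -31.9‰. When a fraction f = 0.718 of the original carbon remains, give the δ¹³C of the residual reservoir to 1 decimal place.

-19.5‰

Rayleigh residual: δ_res = (δ₀ + 1000)·f^(α−1) − 1000
α = ε/1000 + 1 = 0.96810, so α − 1 = -0.03190
f^(α−1) = 0.718^(-0.03190) = 1.010624
δ_res = (-29.8 + 1000) × 1.010624 − 1000 = 980.507 − 1000 = -19.49‰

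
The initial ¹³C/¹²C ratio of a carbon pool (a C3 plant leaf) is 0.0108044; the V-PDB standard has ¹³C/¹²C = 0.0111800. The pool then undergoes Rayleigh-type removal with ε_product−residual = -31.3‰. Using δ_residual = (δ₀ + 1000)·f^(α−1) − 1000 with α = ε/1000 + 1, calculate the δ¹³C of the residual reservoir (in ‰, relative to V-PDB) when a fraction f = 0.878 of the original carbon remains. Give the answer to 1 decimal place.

-29.7‰

δ₀ = (0.0108044/0.0111800 − 1)×1000 = (0.966404 − 1)×1000 = -33.596‰
α − 1 = ε/1000 = -0.0313
f^(α−1) = 0.878^(-0.0313) = 1.004081
δ_res = (-33.596 + 1000) × 1.004081 − 1000 = 970.348 − 1000 = -29.65‰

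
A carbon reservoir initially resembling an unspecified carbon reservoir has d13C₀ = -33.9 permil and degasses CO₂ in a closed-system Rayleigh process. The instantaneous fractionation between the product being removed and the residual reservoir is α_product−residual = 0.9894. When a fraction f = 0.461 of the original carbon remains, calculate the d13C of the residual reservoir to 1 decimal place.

Rayleigh residual: δ_res = (δ₀ + 1000)·f^(α−1) − 1000
α − 1 = -0.01060
f^(α−1) = 0.461^(-0.01060) = 1.008242
δ_res = (-33.9 + 1000) × 1.008242 − 1000 = 974.063 − 1000 = -25.94 permil

-25.9 permil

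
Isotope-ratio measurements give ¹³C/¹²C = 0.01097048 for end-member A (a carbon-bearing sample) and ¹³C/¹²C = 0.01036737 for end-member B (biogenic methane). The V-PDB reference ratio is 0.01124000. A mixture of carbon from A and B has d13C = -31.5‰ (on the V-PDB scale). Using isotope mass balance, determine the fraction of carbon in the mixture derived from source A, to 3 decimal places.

0.860

δ_A = (0.01097048/0.01124000 − 1)×1000 = (0.976021 − 1)×1000 = -23.979‰
δ_B = (0.01036737/0.01124000 − 1)×1000 = (0.922364 − 1)×1000 = -77.636‰
f_A = (δ_mix − δ_B)/(δ_A − δ_B) = (-31.5 − (-77.636))/(-23.979 − (-77.636))
f_A = 46.136 / 53.657 = 0.8598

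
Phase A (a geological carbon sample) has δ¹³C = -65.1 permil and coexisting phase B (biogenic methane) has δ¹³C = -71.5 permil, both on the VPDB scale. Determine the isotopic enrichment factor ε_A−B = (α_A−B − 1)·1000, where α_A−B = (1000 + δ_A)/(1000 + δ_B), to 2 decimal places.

α_A−B = (1000 + -65.1) / (1000 + -71.5) = 934.9 / 928.5 = 1.006893
ε_A−B = (1.006893 − 1) × 1000 = 6.893 permil
(The approximation ε ≈ δ_A − δ_B would give 6.4 permil.)

6.89 permil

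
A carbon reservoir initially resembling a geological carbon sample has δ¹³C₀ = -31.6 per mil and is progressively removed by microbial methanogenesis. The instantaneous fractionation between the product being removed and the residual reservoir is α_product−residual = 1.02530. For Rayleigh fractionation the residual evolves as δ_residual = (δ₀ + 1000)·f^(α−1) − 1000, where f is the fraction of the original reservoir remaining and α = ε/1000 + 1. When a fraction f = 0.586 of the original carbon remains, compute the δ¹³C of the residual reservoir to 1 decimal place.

-44.6 per mil

Rayleigh residual: δ_res = (δ₀ + 1000)·f^(α−1) − 1000
α − 1 = 0.02530
f^(α−1) = 0.586^(0.02530) = 0.986570
δ_res = (-31.6 + 1000) × 0.986570 − 1000 = 955.394 − 1000 = -44.61 per mil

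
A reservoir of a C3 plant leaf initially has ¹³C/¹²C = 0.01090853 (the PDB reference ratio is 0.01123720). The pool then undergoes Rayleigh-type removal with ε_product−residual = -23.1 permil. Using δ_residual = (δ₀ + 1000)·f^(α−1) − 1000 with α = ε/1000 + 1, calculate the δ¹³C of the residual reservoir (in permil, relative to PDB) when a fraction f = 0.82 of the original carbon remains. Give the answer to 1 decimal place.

δ₀ = (0.01090853/0.01123720 − 1)×1000 = (0.970752 − 1)×1000 = -29.248 permil
α − 1 = ε/1000 = -0.0231
f^(α−1) = 0.82^(-0.0231) = 1.004595
δ_res = (-29.248 + 1000) × 1.004595 − 1000 = 975.212 − 1000 = -24.79 permil

-24.8 permil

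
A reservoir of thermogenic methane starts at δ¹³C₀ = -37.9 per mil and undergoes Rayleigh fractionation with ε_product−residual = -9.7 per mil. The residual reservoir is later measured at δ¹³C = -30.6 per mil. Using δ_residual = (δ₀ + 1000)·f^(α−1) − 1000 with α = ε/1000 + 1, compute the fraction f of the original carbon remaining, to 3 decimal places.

α − 1 = ε/1000 = -0.0097
(δ_res + 1000)/(δ₀ + 1000) = (-30.6 + 1000)/(-37.9 + 1000) = 969.4/962.1 = 1.007588
f = 1.007588^(1/-0.0097) = exp(ln(1.007588)/-0.0097) = exp(0.00756/-0.0097)
f = exp(-0.7793) = 0.4587

0.459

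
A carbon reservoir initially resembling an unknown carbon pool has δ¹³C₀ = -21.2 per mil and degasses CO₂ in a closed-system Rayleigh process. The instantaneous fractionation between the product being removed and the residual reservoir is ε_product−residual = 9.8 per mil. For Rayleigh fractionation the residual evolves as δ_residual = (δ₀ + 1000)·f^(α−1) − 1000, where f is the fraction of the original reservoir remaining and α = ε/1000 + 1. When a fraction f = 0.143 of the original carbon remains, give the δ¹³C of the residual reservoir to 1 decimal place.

-39.7 per mil

Rayleigh residual: δ_res = (δ₀ + 1000)·f^(α−1) − 1000
α = ε/1000 + 1 = 1.00980, so α − 1 = 0.00980
f^(α−1) = 0.143^(0.00980) = 0.981120
δ_res = (-21.2 + 1000) × 0.981120 − 1000 = 960.321 − 1000 = -39.68 per mil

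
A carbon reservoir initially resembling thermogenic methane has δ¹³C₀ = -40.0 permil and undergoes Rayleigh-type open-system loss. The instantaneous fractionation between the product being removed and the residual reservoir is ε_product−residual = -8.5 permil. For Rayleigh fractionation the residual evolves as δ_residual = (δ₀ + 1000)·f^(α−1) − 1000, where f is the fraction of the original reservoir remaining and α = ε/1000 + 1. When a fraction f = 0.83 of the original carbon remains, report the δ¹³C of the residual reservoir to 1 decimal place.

Rayleigh residual: δ_res = (δ₀ + 1000)·f^(α−1) − 1000
α = ε/1000 + 1 = 0.99150, so α − 1 = -0.00850
f^(α−1) = 0.83^(-0.00850) = 1.001585
δ_res = (-40.0 + 1000) × 1.001585 − 1000 = 961.522 − 1000 = -38.48 permil

-38.5 permil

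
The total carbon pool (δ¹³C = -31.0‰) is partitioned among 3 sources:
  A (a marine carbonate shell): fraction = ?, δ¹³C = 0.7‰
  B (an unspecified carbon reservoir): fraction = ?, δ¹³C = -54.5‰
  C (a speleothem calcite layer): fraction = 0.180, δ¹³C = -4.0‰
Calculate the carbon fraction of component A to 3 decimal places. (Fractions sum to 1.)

0.261

Let f_A and f_B be the unknown fractions; fractions sum to 1 so f_A + f_B = 0.820.
Mass balance: Σ fᵢ·δᵢ = δ_bulk ⇒ f_A·(0.7) + f_B·(-54.5) = -31.0 − (-0.720) = -30.280
Substitute f_B = 0.820 − f_A:
f_A·(0.7 − -54.5) = -30.280 − 0.820×(-54.5) = 14.410
f_A = 14.410 / 55.2 = 0.2611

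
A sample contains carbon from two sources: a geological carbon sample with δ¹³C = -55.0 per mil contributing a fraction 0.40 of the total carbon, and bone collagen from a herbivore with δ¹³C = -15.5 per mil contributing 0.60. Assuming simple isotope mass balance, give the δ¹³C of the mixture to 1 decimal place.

-31.3 per mil

δ_mix = f_A·δ_A + f_B·δ_B
δ_mix = 0.40 × (-55.0) + 0.60 × (-15.5)
δ_mix = -22.00 + -9.30 = -31.30 per mil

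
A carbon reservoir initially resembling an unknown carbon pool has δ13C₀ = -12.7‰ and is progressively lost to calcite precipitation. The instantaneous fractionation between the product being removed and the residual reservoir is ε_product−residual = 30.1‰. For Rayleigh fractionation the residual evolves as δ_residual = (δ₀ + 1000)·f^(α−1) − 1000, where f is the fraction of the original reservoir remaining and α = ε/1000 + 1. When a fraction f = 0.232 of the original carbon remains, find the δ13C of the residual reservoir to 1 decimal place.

Rayleigh residual: δ_res = (δ₀ + 1000)·f^(α−1) − 1000
α = ε/1000 + 1 = 1.03010, so α − 1 = 0.03010
f^(α−1) = 0.232^(0.03010) = 0.956976
δ_res = (-12.7 + 1000) × 0.956976 − 1000 = 944.823 − 1000 = -55.18‰

-55.2‰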